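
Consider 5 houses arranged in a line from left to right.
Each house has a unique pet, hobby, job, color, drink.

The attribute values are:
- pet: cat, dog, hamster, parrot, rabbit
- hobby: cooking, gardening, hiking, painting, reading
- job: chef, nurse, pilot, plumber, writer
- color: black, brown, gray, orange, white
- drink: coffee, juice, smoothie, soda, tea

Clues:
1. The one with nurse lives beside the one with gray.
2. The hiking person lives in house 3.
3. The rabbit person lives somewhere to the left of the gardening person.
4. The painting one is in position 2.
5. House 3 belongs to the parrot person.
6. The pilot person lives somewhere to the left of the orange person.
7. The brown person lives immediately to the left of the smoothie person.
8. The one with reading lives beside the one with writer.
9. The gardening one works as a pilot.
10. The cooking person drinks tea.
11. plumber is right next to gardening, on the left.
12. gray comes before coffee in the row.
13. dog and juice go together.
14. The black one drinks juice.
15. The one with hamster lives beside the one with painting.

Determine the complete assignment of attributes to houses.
Solution:

House | Pet | Hobby | Job | Color | Drink
-----------------------------------------
  1   | hamster | reading | nurse | brown | soda
  2   | rabbit | painting | writer | gray | smoothie
  3   | parrot | hiking | plumber | white | coffee
  4   | dog | gardening | pilot | black | juice
  5   | cat | cooking | chef | orange | tea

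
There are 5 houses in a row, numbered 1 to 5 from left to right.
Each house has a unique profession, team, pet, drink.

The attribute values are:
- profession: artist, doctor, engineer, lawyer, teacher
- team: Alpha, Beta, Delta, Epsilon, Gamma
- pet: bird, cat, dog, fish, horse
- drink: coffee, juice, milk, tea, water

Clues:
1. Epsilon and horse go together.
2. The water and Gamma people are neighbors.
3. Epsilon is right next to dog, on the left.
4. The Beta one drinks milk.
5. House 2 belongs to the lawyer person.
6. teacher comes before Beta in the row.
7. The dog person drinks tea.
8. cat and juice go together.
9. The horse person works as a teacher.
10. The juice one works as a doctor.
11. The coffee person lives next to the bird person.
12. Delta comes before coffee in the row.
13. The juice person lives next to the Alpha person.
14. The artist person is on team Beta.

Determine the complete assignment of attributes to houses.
Solution:

House | Profession | Team | Pet | Drink
---------------------------------------
  1   | teacher | Epsilon | horse | water
  2   | lawyer | Gamma | dog | tea
  3   | doctor | Delta | cat | juice
  4   | engineer | Alpha | fish | coffee
  5   | artist | Beta | bird | milk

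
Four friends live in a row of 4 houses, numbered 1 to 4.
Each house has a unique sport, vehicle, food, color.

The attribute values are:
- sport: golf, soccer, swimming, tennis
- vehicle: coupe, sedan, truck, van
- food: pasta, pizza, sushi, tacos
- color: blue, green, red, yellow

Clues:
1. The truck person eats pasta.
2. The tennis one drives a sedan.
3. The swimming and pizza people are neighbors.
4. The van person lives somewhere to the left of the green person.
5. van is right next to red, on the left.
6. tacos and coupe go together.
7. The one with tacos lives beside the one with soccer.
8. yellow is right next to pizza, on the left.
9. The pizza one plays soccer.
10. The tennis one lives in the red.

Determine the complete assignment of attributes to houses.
Solution:

House | Sport | Vehicle | Food | Color
--------------------------------------
  1   | swimming | coupe | tacos | yellow
  2   | soccer | van | pizza | blue
  3   | tennis | sedan | sushi | red
  4   | golf | truck | pasta | green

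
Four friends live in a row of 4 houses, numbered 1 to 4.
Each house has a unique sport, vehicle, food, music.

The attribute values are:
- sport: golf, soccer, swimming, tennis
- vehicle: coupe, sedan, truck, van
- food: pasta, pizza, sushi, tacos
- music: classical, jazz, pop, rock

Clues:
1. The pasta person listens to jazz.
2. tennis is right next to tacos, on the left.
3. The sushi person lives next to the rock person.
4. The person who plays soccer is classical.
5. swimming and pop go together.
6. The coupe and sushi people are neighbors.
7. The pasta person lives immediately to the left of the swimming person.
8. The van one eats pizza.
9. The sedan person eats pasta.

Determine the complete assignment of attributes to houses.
Solution:

House | Sport | Vehicle | Food | Music
--------------------------------------
  1   | tennis | sedan | pasta | jazz
  2   | swimming | coupe | tacos | pop
  3   | soccer | truck | sushi | classical
  4   | golf | van | pizza | rock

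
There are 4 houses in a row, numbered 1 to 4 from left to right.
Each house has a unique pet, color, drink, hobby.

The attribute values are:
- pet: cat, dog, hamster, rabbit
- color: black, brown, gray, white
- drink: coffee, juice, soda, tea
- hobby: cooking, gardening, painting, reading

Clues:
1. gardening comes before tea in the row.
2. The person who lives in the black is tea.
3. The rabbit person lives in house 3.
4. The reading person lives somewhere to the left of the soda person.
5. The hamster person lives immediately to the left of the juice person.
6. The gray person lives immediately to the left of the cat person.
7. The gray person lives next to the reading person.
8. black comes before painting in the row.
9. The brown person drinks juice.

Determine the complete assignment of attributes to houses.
Solution:

House | Pet | Color | Drink | Hobby
-----------------------------------
  1   | hamster | gray | coffee | gardening
  2   | cat | brown | juice | reading
  3   | rabbit | black | tea | cooking
  4   | dog | white | soda | painting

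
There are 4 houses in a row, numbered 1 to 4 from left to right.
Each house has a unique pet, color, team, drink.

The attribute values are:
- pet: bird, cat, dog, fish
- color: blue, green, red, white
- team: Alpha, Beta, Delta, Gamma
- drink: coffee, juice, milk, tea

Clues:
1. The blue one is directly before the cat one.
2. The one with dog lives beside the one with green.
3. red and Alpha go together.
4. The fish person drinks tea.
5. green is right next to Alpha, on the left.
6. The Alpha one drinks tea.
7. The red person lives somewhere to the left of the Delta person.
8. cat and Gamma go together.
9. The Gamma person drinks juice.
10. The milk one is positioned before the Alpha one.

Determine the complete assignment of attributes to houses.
Solution:

House | Pet | Color | Team | Drink
----------------------------------
  1   | dog | blue | Beta | milk
  2   | cat | green | Gamma | juice
  3   | fish | red | Alpha | tea
  4   | bird | white | Delta | coffee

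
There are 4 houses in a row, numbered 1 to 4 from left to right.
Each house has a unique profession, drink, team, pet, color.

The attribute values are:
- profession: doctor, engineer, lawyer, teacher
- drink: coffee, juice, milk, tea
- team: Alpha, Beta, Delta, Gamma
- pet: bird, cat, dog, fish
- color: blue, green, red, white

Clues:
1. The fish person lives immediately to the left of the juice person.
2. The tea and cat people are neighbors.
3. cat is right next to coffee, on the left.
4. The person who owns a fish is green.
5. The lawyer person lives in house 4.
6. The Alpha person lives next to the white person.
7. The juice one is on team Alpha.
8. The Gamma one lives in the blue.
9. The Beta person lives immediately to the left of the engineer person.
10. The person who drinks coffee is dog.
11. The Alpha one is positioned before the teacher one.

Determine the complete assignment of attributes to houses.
Solution:

House | Profession | Drink | Team | Pet | Color
-----------------------------------------------
  1   | doctor | tea | Beta | fish | green
  2   | engineer | juice | Alpha | cat | red
  3   | teacher | coffee | Delta | dog | white
  4   | lawyer | milk | Gamma | bird | blue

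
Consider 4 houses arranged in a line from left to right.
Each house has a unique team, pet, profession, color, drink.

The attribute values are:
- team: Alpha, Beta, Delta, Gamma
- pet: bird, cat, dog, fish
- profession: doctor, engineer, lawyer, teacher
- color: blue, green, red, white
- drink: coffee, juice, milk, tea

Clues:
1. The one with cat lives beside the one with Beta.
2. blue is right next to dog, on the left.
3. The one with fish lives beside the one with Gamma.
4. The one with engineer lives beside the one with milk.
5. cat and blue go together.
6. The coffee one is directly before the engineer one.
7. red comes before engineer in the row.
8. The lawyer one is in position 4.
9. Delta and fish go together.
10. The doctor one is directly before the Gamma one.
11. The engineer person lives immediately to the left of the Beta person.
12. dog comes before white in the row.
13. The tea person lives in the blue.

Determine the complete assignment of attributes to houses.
Solution:

House | Team | Pet | Profession | Color | Drink
-----------------------------------------------
  1   | Delta | fish | doctor | red | coffee
  2   | Gamma | cat | engineer | blue | tea
  3   | Beta | dog | teacher | green | milk
  4   | Alpha | bird | lawyer | white | juice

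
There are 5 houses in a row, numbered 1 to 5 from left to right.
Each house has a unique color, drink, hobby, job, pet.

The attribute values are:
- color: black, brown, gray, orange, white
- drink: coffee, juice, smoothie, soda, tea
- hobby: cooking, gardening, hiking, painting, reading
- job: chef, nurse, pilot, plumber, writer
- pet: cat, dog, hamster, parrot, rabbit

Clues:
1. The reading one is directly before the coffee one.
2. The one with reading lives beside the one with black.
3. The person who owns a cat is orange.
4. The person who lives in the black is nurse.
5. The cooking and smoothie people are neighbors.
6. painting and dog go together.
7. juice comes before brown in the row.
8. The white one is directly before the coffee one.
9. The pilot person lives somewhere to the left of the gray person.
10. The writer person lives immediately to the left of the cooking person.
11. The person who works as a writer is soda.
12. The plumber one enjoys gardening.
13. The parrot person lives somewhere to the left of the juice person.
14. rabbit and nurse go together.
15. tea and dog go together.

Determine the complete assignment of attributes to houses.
Solution:

House | Color | Drink | Hobby | Job | Pet
-----------------------------------------
  1   | white | soda | reading | writer | parrot
  2   | black | coffee | cooking | nurse | rabbit
  3   | orange | smoothie | hiking | pilot | cat
  4   | gray | juice | gardening | plumber | hamster
  5   | brown | tea | painting | chef | dog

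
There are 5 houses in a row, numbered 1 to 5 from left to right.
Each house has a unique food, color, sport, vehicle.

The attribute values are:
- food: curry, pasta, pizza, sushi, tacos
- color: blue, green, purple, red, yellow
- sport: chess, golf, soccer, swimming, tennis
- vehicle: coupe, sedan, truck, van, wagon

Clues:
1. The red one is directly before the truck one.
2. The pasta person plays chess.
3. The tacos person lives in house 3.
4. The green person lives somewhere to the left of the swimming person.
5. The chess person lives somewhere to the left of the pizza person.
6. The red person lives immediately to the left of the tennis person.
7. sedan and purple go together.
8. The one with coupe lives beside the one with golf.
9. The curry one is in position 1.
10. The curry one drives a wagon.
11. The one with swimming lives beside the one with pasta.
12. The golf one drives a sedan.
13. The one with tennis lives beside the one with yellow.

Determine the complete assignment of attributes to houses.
Solution:

House | Food | Color | Sport | Vehicle
--------------------------------------
  1   | curry | red | soccer | wagon
  2   | sushi | green | tennis | truck
  3   | tacos | yellow | swimming | van
  4   | pasta | blue | chess | coupe
  5   | pizza | purple | golf | sedan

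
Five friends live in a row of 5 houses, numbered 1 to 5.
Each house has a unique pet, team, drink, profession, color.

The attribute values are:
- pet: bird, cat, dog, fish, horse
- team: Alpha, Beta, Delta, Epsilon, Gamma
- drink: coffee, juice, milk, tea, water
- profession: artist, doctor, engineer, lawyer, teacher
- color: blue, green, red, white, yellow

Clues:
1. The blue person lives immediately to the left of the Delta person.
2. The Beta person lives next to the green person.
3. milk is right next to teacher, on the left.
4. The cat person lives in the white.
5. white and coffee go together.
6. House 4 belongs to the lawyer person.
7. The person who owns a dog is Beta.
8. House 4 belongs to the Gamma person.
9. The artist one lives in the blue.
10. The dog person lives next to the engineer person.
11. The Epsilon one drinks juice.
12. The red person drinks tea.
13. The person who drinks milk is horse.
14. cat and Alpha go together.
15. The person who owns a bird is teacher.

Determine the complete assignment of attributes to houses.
Solution:

House | Pet | Team | Drink | Profession | Color
-----------------------------------------------
  1   | dog | Beta | water | artist | blue
  2   | horse | Delta | milk | engineer | green
  3   | bird | Epsilon | juice | teacher | yellow
  4   | fish | Gamma | tea | lawyer | red
  5   | cat | Alpha | coffee | doctor | white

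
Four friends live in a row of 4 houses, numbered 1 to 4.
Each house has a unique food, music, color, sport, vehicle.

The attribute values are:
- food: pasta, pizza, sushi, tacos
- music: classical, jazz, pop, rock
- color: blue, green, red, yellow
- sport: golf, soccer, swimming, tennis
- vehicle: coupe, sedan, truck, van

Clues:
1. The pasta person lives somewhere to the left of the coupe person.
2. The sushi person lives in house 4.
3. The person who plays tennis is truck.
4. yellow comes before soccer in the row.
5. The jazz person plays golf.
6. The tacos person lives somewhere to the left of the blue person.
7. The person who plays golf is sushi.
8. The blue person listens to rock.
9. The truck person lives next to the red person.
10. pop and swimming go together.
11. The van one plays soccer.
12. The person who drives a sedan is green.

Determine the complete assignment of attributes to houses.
Solution:

House | Food | Music | Color | Sport | Vehicle
----------------------------------------------
  1   | pasta | classical | yellow | tennis | truck
  2   | tacos | pop | red | swimming | coupe
  3   | pizza | rock | blue | soccer | van
  4   | sushi | jazz | green | golf | sedan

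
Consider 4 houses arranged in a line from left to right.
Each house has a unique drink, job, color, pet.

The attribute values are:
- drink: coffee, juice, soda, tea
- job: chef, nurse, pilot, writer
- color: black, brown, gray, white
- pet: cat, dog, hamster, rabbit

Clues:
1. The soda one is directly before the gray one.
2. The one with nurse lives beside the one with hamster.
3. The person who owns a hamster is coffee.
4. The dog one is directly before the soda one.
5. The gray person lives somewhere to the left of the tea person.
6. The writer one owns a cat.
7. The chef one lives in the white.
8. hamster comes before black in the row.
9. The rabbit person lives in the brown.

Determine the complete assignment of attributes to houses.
Solution:

House | Drink | Job | Color | Pet
---------------------------------
  1   | juice | chef | white | dog
  2   | soda | nurse | brown | rabbit
  3   | coffee | pilot | gray | hamster
  4   | tea | writer | black | cat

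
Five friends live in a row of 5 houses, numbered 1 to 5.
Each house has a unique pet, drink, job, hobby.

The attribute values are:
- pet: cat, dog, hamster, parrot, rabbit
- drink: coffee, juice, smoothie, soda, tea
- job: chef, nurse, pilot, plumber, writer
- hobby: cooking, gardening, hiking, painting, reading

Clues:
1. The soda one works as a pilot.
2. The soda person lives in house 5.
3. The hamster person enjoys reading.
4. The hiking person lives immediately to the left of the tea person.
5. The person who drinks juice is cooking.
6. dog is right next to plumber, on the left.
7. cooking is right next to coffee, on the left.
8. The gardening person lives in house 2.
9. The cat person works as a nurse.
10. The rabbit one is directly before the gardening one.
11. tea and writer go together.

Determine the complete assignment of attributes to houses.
Solution:

House | Pet | Drink | Job | Hobby
---------------------------------
  1   | rabbit | smoothie | chef | hiking
  2   | dog | tea | writer | gardening
  3   | parrot | juice | plumber | cooking
  4   | cat | coffee | nurse | painting
  5   | hamster | soda | pilot | reading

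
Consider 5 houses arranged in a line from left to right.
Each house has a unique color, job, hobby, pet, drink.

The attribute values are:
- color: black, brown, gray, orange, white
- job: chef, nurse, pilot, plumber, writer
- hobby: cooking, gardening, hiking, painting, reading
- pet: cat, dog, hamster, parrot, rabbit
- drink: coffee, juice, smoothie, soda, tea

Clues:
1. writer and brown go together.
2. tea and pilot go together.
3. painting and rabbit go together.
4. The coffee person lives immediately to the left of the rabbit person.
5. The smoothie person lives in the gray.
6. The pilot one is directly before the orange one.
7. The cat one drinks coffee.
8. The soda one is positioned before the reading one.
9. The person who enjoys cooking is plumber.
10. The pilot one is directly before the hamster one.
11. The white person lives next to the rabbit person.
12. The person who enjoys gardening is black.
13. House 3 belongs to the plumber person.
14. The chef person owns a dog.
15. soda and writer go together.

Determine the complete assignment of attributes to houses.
Solution:

House | Color | Job | Hobby | Pet | Drink
-----------------------------------------
  1   | black | pilot | gardening | parrot | tea
  2   | orange | nurse | hiking | hamster | juice
  3   | white | plumber | cooking | cat | coffee
  4   | brown | writer | painting | rabbit | soda
  5   | gray | chef | reading | dog | smoothie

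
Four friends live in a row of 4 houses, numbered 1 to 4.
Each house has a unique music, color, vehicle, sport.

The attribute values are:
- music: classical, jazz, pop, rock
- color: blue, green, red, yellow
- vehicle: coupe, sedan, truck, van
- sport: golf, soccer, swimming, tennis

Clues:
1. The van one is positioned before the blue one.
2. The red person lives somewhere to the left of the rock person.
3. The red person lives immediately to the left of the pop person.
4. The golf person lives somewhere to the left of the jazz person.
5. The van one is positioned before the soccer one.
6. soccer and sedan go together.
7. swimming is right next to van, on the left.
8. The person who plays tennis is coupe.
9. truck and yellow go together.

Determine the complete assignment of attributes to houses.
Solution:

House | Music | Color | Vehicle | Sport
---------------------------------------
  1   | classical | red | coupe | tennis
  2   | pop | yellow | truck | swimming
  3   | rock | green | van | golf
  4   | jazz | blue | sedan | soccer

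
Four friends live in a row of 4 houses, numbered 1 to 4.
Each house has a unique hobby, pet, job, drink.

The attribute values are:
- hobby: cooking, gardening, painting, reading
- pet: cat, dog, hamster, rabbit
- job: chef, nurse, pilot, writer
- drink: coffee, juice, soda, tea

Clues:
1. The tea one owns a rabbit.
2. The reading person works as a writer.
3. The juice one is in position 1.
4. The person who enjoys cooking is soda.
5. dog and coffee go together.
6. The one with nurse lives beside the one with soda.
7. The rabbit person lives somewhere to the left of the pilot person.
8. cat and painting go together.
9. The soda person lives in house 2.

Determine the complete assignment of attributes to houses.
Solution:

House | Hobby | Pet | Job | Drink
---------------------------------
  1   | painting | cat | nurse | juice
  2   | cooking | hamster | chef | soda
  3   | reading | rabbit | writer | tea
  4   | gardening | dog | pilot | coffee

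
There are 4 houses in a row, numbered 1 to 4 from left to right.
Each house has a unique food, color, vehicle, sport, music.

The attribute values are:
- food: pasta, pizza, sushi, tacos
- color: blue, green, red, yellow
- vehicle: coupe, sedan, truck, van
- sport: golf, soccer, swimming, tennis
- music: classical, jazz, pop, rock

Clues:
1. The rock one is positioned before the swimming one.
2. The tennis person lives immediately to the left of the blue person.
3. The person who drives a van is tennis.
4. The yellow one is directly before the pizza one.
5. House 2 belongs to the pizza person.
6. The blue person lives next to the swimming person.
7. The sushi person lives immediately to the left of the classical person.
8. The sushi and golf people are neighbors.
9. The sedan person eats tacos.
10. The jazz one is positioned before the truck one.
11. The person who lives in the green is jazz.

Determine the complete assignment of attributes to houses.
Solution:

House | Food | Color | Vehicle | Sport | Music
----------------------------------------------
  1   | sushi | yellow | van | tennis | rock
  2   | pizza | blue | coupe | golf | classical
  3   | tacos | green | sedan | swimming | jazz
  4   | pasta | red | truck | soccer | pop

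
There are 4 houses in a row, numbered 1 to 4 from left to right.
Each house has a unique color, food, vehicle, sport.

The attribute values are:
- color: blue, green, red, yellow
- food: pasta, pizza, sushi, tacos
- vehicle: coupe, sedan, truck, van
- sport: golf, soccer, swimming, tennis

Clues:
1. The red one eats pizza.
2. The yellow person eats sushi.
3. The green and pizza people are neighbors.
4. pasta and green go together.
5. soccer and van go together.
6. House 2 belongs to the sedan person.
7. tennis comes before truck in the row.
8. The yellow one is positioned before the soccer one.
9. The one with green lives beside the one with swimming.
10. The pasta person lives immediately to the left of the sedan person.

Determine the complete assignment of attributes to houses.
Solution:

House | Color | Food | Vehicle | Sport
--------------------------------------
  1   | green | pasta | coupe | tennis
  2   | red | pizza | sedan | swimming
  3   | yellow | sushi | truck | golf
  4   | blue | tacos | van | soccer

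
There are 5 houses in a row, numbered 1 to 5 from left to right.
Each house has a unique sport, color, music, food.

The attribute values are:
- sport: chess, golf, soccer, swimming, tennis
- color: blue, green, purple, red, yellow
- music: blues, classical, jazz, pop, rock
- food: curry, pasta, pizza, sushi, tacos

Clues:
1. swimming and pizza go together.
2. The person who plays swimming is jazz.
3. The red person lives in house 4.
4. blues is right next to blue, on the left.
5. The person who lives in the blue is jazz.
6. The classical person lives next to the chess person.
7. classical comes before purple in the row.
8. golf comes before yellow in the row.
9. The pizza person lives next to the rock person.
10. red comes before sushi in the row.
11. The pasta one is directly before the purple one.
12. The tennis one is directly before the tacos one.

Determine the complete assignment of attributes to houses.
Solution:

House | Sport | Color | Music | Food
------------------------------------
  1   | tennis | green | classical | pasta
  2   | chess | purple | blues | tacos
  3   | swimming | blue | jazz | pizza
  4   | golf | red | rock | curry
  5   | soccer | yellow | pop | sushi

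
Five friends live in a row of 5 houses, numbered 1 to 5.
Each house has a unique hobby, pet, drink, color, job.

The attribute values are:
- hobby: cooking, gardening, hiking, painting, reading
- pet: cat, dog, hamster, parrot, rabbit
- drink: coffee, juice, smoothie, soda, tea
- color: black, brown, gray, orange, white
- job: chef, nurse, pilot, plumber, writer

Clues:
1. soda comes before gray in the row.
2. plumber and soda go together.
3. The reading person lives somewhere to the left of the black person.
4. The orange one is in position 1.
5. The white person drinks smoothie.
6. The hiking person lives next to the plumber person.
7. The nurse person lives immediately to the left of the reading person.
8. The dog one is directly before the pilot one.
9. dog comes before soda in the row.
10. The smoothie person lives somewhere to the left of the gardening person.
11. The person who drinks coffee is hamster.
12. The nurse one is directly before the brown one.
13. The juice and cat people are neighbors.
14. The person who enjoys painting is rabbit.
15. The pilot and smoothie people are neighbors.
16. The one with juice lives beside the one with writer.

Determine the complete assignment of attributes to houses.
Solution:

House | Hobby | Pet | Drink | Color | Job
-----------------------------------------
  1   | cooking | dog | tea | orange | nurse
  2   | reading | parrot | juice | brown | pilot
  3   | hiking | cat | smoothie | white | writer
  4   | painting | rabbit | soda | black | plumber
  5   | gardening | hamster | coffee | gray | chef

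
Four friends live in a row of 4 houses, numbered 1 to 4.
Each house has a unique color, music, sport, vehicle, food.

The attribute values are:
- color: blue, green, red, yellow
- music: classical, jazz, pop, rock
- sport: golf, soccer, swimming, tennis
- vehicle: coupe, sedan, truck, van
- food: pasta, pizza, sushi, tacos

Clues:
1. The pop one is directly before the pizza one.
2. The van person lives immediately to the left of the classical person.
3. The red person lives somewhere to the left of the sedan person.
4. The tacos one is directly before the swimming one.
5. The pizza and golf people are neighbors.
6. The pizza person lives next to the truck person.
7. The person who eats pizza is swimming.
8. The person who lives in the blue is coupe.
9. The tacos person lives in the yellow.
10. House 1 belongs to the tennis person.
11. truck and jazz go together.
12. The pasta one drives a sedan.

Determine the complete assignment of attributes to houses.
Solution:

House | Color | Music | Sport | Vehicle | Food
----------------------------------------------
  1   | yellow | pop | tennis | van | tacos
  2   | blue | classical | swimming | coupe | pizza
  3   | red | jazz | golf | truck | sushi
  4   | green | rock | soccer | sedan | pasta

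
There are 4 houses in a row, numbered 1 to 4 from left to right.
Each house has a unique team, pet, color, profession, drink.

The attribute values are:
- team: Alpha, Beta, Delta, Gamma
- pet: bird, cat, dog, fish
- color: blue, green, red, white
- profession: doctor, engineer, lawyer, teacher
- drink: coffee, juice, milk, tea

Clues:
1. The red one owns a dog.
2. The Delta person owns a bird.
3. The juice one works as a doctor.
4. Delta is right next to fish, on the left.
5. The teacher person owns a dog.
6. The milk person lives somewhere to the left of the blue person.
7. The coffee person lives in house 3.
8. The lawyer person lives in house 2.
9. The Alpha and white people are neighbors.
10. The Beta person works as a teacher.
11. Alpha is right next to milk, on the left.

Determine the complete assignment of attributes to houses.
Solution:

House | Team | Pet | Color | Profession | Drink
-----------------------------------------------
  1   | Alpha | cat | green | doctor | juice
  2   | Delta | bird | white | lawyer | milk
  3   | Gamma | fish | blue | engineer | coffee
  4   | Beta | dog | red | teacher | tea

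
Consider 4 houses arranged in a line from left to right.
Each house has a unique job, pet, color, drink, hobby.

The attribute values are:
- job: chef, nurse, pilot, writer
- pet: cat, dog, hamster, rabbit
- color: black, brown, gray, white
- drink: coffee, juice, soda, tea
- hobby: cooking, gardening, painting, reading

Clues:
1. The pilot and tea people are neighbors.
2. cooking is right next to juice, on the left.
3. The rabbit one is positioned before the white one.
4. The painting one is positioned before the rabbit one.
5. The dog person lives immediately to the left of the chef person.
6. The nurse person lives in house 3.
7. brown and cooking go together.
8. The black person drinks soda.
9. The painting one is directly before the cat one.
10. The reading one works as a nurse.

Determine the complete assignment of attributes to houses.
Solution:

House | Job | Pet | Color | Drink | Hobby
-----------------------------------------
  1   | pilot | dog | black | soda | painting
  2   | chef | cat | brown | tea | cooking
  3   | nurse | rabbit | gray | juice | reading
  4   | writer | hamster | white | coffee | gardening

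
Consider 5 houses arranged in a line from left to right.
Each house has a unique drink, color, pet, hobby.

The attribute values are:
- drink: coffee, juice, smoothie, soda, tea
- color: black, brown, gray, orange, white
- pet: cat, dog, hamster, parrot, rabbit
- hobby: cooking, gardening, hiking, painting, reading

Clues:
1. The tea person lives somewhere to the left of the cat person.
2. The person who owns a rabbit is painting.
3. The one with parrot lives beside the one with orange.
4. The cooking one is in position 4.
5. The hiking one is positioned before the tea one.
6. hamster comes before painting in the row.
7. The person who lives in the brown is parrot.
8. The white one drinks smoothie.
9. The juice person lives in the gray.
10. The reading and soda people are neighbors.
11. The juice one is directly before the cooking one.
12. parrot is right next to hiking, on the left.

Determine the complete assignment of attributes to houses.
Solution:

House | Drink | Color | Pet | Hobby
-----------------------------------
  1   | coffee | brown | parrot | reading
  2   | soda | orange | hamster | hiking
  3   | juice | gray | rabbit | painting
  4   | tea | black | dog | cooking
  5   | smoothie | white | cat | gardening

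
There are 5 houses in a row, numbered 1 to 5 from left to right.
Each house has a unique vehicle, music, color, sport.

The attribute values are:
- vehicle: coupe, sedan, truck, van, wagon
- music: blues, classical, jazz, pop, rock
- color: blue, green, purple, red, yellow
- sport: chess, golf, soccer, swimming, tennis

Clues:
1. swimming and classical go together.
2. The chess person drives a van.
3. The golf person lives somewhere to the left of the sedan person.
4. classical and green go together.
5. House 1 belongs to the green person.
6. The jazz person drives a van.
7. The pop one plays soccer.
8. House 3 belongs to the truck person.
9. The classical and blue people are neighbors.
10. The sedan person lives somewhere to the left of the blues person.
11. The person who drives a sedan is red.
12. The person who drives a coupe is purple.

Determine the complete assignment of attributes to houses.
Solution:

House | Vehicle | Music | Color | Sport
---------------------------------------
  1   | wagon | classical | green | swimming
  2   | van | jazz | blue | chess
  3   | truck | rock | yellow | golf
  4   | sedan | pop | red | soccer
  5   | coupe | blues | purple | tennis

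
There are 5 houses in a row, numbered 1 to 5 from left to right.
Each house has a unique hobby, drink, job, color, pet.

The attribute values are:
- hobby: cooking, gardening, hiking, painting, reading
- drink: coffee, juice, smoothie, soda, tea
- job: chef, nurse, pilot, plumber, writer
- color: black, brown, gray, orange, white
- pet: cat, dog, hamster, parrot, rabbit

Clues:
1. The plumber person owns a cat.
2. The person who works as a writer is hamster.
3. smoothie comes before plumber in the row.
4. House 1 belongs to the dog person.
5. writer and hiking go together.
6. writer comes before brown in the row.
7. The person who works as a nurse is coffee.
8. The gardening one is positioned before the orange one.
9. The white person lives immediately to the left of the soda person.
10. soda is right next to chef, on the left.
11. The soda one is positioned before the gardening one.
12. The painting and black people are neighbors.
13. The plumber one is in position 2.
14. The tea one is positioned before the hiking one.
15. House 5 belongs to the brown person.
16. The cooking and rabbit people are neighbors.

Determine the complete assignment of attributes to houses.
Solution:

House | Hobby | Drink | Job | Color | Pet
-----------------------------------------
  1   | painting | smoothie | pilot | white | dog
  2   | cooking | soda | plumber | black | cat
  3   | gardening | tea | chef | gray | rabbit
  4   | hiking | juice | writer | orange | hamster
  5   | reading | coffee | nurse | brown | parrot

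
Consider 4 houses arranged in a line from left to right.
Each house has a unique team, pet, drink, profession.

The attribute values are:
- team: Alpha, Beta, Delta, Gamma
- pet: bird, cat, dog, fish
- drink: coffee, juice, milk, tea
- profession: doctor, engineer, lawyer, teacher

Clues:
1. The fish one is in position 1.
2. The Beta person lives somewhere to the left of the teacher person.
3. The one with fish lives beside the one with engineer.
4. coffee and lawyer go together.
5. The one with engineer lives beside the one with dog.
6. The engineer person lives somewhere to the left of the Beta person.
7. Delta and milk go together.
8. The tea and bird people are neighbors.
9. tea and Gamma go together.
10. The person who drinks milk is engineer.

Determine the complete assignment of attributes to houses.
Solution:

House | Team | Pet | Drink | Profession
---------------------------------------
  1   | Gamma | fish | tea | doctor
  2   | Delta | bird | milk | engineer
  3   | Beta | dog | coffee | lawyer
  4   | Alpha | cat | juice | teacher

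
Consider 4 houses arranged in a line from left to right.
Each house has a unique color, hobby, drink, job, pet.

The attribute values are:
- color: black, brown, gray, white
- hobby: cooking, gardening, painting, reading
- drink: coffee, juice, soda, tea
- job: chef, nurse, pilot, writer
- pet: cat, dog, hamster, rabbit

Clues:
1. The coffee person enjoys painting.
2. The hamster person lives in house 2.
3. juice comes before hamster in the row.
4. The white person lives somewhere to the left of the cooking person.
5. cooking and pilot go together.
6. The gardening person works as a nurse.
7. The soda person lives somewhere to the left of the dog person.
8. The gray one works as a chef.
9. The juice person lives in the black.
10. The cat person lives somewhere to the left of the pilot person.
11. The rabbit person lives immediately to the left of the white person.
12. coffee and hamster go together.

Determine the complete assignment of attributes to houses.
Solution:

House | Color | Hobby | Drink | Job | Pet
-----------------------------------------
  1   | black | gardening | juice | nurse | rabbit
  2   | white | painting | coffee | writer | hamster
  3   | gray | reading | soda | chef | cat
  4   | brown | cooking | tea | pilot | dog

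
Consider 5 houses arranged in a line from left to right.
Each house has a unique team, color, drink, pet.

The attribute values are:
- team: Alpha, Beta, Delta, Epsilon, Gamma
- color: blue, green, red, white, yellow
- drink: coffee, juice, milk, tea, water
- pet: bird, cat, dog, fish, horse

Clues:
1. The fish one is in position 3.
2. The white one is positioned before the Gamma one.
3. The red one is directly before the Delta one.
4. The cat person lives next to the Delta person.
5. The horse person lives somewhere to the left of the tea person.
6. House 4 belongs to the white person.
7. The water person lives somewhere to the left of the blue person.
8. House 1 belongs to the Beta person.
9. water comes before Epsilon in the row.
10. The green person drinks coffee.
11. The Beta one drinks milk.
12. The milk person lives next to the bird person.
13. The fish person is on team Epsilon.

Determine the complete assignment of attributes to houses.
Solution:

House | Team | Color | Drink | Pet
----------------------------------
  1   | Beta | red | milk | cat
  2   | Delta | yellow | water | bird
  3   | Epsilon | green | coffee | fish
  4   | Alpha | white | juice | horse
  5   | Gamma | blue | tea | dog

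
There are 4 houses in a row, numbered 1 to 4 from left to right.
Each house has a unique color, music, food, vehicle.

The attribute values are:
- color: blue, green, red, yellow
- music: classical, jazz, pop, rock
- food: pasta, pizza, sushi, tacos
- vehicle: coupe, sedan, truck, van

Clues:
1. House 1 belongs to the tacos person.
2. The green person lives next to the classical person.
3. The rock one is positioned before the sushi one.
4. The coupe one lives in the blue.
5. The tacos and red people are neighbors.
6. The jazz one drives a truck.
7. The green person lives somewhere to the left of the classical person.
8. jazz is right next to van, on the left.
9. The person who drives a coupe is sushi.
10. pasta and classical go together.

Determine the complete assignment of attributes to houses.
Solution:

House | Color | Music | Food | Vehicle
--------------------------------------
  1   | green | jazz | tacos | truck
  2   | red | classical | pasta | van
  3   | yellow | rock | pizza | sedan
  4   | blue | pop | sushi | coupe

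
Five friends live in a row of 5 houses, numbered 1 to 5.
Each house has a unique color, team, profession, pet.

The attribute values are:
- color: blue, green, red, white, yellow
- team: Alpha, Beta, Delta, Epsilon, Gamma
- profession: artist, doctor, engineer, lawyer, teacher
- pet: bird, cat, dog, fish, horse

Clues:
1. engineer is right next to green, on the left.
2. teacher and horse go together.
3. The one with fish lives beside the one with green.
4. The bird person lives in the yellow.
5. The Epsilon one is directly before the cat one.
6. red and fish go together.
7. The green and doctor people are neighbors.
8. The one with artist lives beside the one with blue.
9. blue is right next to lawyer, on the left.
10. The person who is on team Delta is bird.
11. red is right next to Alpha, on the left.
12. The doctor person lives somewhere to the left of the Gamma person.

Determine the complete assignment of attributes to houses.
Solution:

House | Color | Team | Profession | Pet
---------------------------------------
  1   | red | Epsilon | engineer | fish
  2   | green | Alpha | artist | cat
  3   | blue | Beta | doctor | dog
  4   | yellow | Delta | lawyer | bird
  5   | white | Gamma | teacher | horse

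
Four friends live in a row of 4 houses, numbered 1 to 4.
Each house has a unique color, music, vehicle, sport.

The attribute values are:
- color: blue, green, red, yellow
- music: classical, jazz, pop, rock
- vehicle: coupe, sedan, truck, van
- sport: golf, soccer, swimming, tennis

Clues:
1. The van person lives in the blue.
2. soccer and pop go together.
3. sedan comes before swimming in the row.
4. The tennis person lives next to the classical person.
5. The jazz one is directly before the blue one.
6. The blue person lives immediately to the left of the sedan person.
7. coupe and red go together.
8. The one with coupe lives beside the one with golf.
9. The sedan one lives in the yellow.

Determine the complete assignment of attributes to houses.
Solution:

House | Color | Music | Vehicle | Sport
---------------------------------------
  1   | red | jazz | coupe | tennis
  2   | blue | classical | van | golf
  3   | yellow | pop | sedan | soccer
  4   | green | rock | truck | swimming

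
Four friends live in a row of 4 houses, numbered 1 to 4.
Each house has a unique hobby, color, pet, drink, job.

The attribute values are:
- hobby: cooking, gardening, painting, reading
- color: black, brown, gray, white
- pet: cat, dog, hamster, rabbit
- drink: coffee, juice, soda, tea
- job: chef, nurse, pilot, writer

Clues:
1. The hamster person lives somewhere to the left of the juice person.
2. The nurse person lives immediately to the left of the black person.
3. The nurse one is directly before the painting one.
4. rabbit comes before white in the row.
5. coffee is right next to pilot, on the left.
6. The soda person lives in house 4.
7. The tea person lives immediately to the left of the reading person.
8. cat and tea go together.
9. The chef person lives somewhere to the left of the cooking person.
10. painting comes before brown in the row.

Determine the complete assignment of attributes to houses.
Solution:

House | Hobby | Color | Pet | Drink | Job
-----------------------------------------
  1   | gardening | gray | hamster | coffee | nurse
  2   | painting | black | cat | tea | pilot
  3   | reading | brown | rabbit | juice | chef
  4   | cooking | white | dog | soda | writer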